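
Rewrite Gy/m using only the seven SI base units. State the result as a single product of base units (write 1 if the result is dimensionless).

Gy = m²·s⁻².
Combining: Gy·m⁻¹ = (m²·s⁻²) · m⁻¹ = m·s⁻².

m·s⁻²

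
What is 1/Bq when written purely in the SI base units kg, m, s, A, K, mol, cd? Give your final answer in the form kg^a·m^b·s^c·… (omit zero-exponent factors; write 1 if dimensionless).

Bq = s⁻¹.
So Bq⁻¹ = s.

s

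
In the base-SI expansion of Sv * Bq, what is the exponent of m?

Sv = J/kg (equivalent dose = energy per mass),
    = m²·s⁻².
Bq = 1/s = s⁻¹ (activity is decays per second).
Combining: Sv·Bq = (m²·s⁻²) · s⁻¹ = m²·s⁻³.
The exponent of m is 2.

2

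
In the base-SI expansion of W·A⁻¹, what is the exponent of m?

W = J/s (power = energy per time),
    = kg·m²·s⁻³.
Combining: W·A⁻¹ = (kg·m²·s⁻³) · A⁻¹ = kg·m²·s⁻³·A⁻¹.
The exponent of m is 2.

2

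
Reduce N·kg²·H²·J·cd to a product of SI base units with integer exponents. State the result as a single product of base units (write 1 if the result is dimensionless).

N = kg·m·s⁻².
H = kg·m²·s⁻²·A⁻².
So H² = kg²·m⁴·s⁻⁴·A⁻⁴.
J = kg·m²·s⁻².
Combining: N·kg²·H²·J·cd = (kg·m·s⁻²) · kg² · (kg²·m⁴·s⁻⁴·A⁻⁴) · (kg·m²·s⁻²) · cd = kg⁶·m⁷·s⁻⁸·A⁻⁴·cd.

kg⁶·m⁷·s⁻⁸·A⁻⁴·cd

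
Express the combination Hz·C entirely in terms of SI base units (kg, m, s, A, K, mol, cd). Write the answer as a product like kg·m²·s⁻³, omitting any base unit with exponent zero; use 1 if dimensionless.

A

Hz = 1/s = s⁻¹ (frequency is cycles per second).
C = A·s = s·A (charge = current × time).
Combining: Hz·C = s⁻¹ · (s·A) = A.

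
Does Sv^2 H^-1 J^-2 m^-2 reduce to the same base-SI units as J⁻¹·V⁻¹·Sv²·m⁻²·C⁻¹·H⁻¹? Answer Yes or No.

Left side:
  Sv = J/kg (equivalent dose = energy per mass),
      = m²·s⁻².
  So Sv² = m⁴·s⁻⁴.
  H = Wb/A (inductance = flux per current),
      = kg·m²·s⁻²·A⁻².
  So H⁻¹ = kg⁻¹·m⁻²·s²·A².
  J = N·m (work = force × distance),
      = kg·m²·s⁻².
  So J⁻² = kg⁻²·m⁻⁴·s⁴.
  Combining: Sv²·H⁻¹·J⁻²·m⁻² = (m⁴·s⁻⁴) · (kg⁻¹·m⁻²·s²·A²) · (kg⁻²·m⁻⁴·s⁴) · m⁻² = kg⁻³·m⁻⁴·s²·A².
Right side:
  J = N·m (work = force × distance),
      = kg·m²·s⁻².
  So J⁻¹ = kg⁻¹·m⁻²·s².
  V = W/A (potential = power per current),
      = kg·m²·s⁻³·A⁻¹.
  So V⁻¹ = kg⁻¹·m⁻²·s³·A.
  Sv = J/kg (equivalent dose = energy per mass),
      = m²·s⁻².
  So Sv² = m⁴·s⁻⁴.
  C = A·s = s·A (charge = current × time).
  So C⁻¹ = s⁻¹·A⁻¹.
  H = Wb/A (inductance = flux per current),
      = kg·m²·s⁻²·A⁻².
  So H⁻¹ = kg⁻¹·m⁻²·s²·A².
  Combining: J⁻¹·V⁻¹·Sv²·m⁻²·C⁻¹·H⁻¹ = (kg⁻¹·m⁻²·s²) · (kg⁻¹·m⁻²·s³·A) · (m⁴·s⁻⁴) · m⁻² · (s⁻¹·A⁻¹) · (kg⁻¹·m⁻²·s²·A²) = kg⁻³·m⁻⁴·s²·A².
Both reduce to kg⁻³·m⁻⁴·s²·A².

Yes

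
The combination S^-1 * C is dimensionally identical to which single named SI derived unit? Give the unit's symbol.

S = 1/Ω (conductance is reciprocal resistance),
    = kg⁻¹·m⁻²·s³·A².
So S⁻¹ = kg·m²·s⁻³·A⁻².
C = A·s = s·A (charge = current × time).
Combining: S⁻¹·C = (kg·m²·s⁻³·A⁻²) · (s·A) = kg·m²·s⁻²·A⁻¹.
kg·m²·s⁻²·A⁻¹ is the base-SI form of the weber.

Wb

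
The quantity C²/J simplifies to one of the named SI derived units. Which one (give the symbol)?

C = A·s = s·A (charge = current × time).
So C² = s²·A².
J = N·m (work = force × distance),
    = kg·m²·s⁻².
So J⁻¹ = kg⁻¹·m⁻²·s².
Combining: C²·J⁻¹ = (s²·A²) · (kg⁻¹·m⁻²·s²) = kg⁻¹·m⁻²·s⁴·A².
kg⁻¹·m⁻²·s⁴·A² is the base-SI form of the farad.

F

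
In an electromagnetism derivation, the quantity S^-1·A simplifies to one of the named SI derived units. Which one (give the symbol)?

V

S = 1/Ω (conductance is reciprocal resistance),
    = kg⁻¹·m⁻²·s³·A².
So S⁻¹ = kg·m²·s⁻³·A⁻².
Combining: S⁻¹·A = (kg·m²·s⁻³·A⁻²) · A = kg·m²·s⁻³·A⁻¹.
kg·m²·s⁻³·A⁻¹ is the base-SI form of the volt.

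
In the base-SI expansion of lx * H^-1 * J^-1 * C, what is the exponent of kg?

lx = m⁻²·cd.
H = kg·m²·s⁻²·A⁻².
So H⁻¹ = kg⁻¹·m⁻²·s²·A².
J = kg·m²·s⁻².
So J⁻¹ = kg⁻¹·m⁻²·s².
C = s·A.
Combining: lx·H⁻¹·J⁻¹·C = (m⁻²·cd) · (kg⁻¹·m⁻²·s²·A²) · (kg⁻¹·m⁻²·s²) · (s·A) = kg⁻²·m⁻⁶·s⁵·A³·cd.
The exponent of kg is -2.

-2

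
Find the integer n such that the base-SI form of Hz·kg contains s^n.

-1

Hz = s⁻¹.
Combining: Hz·kg = s⁻¹ · kg = kg·s⁻¹.
The exponent of s is -1.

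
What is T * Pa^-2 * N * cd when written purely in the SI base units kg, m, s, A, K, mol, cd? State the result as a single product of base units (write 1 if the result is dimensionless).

m³·A⁻¹·cd

T = Wb/m² (flux density = flux per area),
    = kg·s⁻²·A⁻¹.
Pa = N/m² (pressure = force per area),
    = kg·m⁻¹·s⁻².
So Pa⁻² = kg⁻²·m²·s⁴.
N = kg·m/s² = kg·m·s⁻² (force = mass × acceleration).
Combining: T·Pa⁻²·N·cd = (kg·s⁻²·A⁻¹) · (kg⁻²·m²·s⁴) · (kg·m·s⁻²) · cd = m³·A⁻¹·cd.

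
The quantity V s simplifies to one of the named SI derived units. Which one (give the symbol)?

Wb

V = W/A (potential = power per current),
    = kg·m²·s⁻³·A⁻¹.
Combining: V·s = (kg·m²·s⁻³·A⁻¹) · s = kg·m²·s⁻²·A⁻¹.
kg·m²·s⁻²·A⁻¹ is the base-SI form of the weber.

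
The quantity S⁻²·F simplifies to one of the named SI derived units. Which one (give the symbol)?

S = kg⁻¹·m⁻²·s³·A².
So S⁻² = kg²·m⁴·s⁻⁶·A⁻⁴.
F = kg⁻¹·m⁻²·s⁴·A².
Combining: S⁻²·F = (kg²·m⁴·s⁻⁶·A⁻⁴) · (kg⁻¹·m⁻²·s⁴·A²) = kg·m²·s⁻²·A⁻².
kg·m²·s⁻²·A⁻² is the base-SI form of the henry.

H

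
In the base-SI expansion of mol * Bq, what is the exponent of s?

-1

Bq = 1/s = s⁻¹ (activity is decays per second).
Combining: mol·Bq = mol · s⁻¹ = s⁻¹·mol.
The exponent of s is -1.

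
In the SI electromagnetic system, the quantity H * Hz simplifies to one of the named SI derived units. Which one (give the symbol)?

Ω

H = Wb/A (inductance = flux per current),
    = kg·m²·s⁻²·A⁻².
Hz = 1/s = s⁻¹ (frequency is cycles per second).
Combining: H·Hz = (kg·m²·s⁻²·A⁻²) · s⁻¹ = kg·m²·s⁻³·A⁻².
kg·m²·s⁻³·A⁻² is the base-SI form of the ohm.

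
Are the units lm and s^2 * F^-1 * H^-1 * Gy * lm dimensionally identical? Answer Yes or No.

No

Left side:
  lm = cd·sr = cd (luminous flux; sr is dimensionless).
Right side:
  F = kg⁻¹·m⁻²·s⁴·A².
  So F⁻¹ = kg·m²·s⁻⁴·A⁻².
  H = kg·m²·s⁻²·A⁻².
  So H⁻¹ = kg⁻¹·m⁻²·s²·A².
  Gy = m²·s⁻².
  lm = cd.
  Combining: s²·F⁻¹·H⁻¹·Gy·lm = s² · (kg·m²·s⁻⁴·A⁻²) · (kg⁻¹·m⁻²·s²·A²) · (m²·s⁻²) · cd = m²·s⁻²·cd.
Left is cd; right is m²·s⁻²·cd — different.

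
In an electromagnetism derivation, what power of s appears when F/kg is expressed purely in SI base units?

4

F = kg⁻¹·m⁻²·s⁴·A².
Combining: F·kg⁻¹ = (kg⁻¹·m⁻²·s⁴·A²) · kg⁻¹ = kg⁻²·m⁻²·s⁴·A².
The exponent of s is 4.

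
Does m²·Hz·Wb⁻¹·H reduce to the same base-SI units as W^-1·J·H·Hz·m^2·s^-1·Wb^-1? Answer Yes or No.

Yes

Left side:
  Hz = 1/s = s⁻¹ (frequency is cycles per second).
  Wb = V·s (flux: a volt is a weber per second),
      = kg·m²·s⁻²·A⁻¹.
  So Wb⁻¹ = kg⁻¹·m⁻²·s²·A.
  H = Wb/A (inductance = flux per current),
      = kg·m²·s⁻²·A⁻².
  Combining: m²·Hz·Wb⁻¹·H = m² · s⁻¹ · (kg⁻¹·m⁻²·s²·A) · (kg·m²·s⁻²·A⁻²) = m²·s⁻¹·A⁻¹.
Right side:
  W = J/s (power = energy per time),
      = kg·m²·s⁻³.
  So W⁻¹ = kg⁻¹·m⁻²·s³.
  J = N·m (work = force × distance),
      = kg·m²·s⁻².
  H = Wb/A (inductance = flux per current),
      = kg·m²·s⁻²·A⁻².
  Hz = 1/s = s⁻¹ (frequency is cycles per second).
  Wb = V·s (flux: a volt is a weber per second),
      = kg·m²·s⁻²·A⁻¹.
  So Wb⁻¹ = kg⁻¹·m⁻²·s²·A.
  Combining: W⁻¹·J·H·Hz·m²·s⁻¹·Wb⁻¹ = (kg⁻¹·m⁻²·s³) · (kg·m²·s⁻²) · (kg·m²·s⁻²·A⁻²) · s⁻¹ · m² · s⁻¹ · (kg⁻¹·m⁻²·s²·A) = m²·s⁻¹·A⁻¹.
Both reduce to m²·s⁻¹·A⁻¹.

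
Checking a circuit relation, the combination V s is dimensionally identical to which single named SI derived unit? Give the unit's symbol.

Wb

V = kg·m²·s⁻³·A⁻¹.
Combining: V·s = (kg·m²·s⁻³·A⁻¹) · s = kg·m²·s⁻²·A⁻¹.
kg·m²·s⁻²·A⁻¹ is the base-SI form of the weber.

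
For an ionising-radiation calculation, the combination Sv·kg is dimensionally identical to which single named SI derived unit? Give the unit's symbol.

Sv = J/kg (equivalent dose = energy per mass),
    = m²·s⁻².
Combining: Sv·kg = (m²·s⁻²) · kg = kg·m²·s⁻².
kg·m²·s⁻² is the base-SI form of the joule.

J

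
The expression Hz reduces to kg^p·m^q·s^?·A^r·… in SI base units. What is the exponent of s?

Hz = s⁻¹.
The exponent of s is -1.

-1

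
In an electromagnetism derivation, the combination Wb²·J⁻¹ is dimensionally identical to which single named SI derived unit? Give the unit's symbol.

Wb = V·s (flux: a volt is a weber per second),
    = kg·m²·s⁻²·A⁻¹.
So Wb² = kg²·m⁴·s⁻⁴·A⁻².
J = N·m (work = force × distance),
    = kg·m²·s⁻².
So J⁻¹ = kg⁻¹·m⁻²·s².
Combining: Wb²·J⁻¹ = (kg²·m⁴·s⁻⁴·A⁻²) · (kg⁻¹·m⁻²·s²) = kg·m²·s⁻²·A⁻².
kg·m²·s⁻²·A⁻² is the base-SI form of the henry.

H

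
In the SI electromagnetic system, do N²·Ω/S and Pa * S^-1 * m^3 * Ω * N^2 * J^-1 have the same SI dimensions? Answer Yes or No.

Yes

Left side:
  N = kg·m/s² = kg·m·s⁻² (force = mass × acceleration).
  So N² = kg²·m²·s⁻⁴.
  S = 1/Ω (conductance is reciprocal resistance),
      = kg⁻¹·m⁻²·s³·A².
  So S⁻¹ = kg·m²·s⁻³·A⁻².
  Ω = V/A (resistance = voltage per current),
      = kg·m²·s⁻³·A⁻².
  Combining: N²·S⁻¹·Ω = (kg²·m²·s⁻⁴) · (kg·m²·s⁻³·A⁻²) · (kg·m²·s⁻³·A⁻²) = kg⁴·m⁶·s⁻¹⁰·A⁻⁴.
Right side:
  Pa = N/m² (pressure = force per area),
      = kg·m⁻¹·s⁻².
  S = 1/Ω (conductance is reciprocal resistance),
      = kg⁻¹·m⁻²·s³·A².
  So S⁻¹ = kg·m²·s⁻³·A⁻².
  Ω = V/A (resistance = voltage per current),
      = kg·m²·s⁻³·A⁻².
  N = kg·m/s² = kg·m·s⁻² (force = mass × acceleration).
  So N² = kg²·m²·s⁻⁴.
  J = N·m (work = force × distance),
      = kg·m²·s⁻².
  So J⁻¹ = kg⁻¹·m⁻²·s².
  Combining: Pa·S⁻¹·m³·Ω·N²·J⁻¹ = (kg·m⁻¹·s⁻²) · (kg·m²·s⁻³·A⁻²) · m³ · (kg·m²·s⁻³·A⁻²) · (kg²·m²·s⁻⁴) · (kg⁻¹·m⁻²·s²) = kg⁴·m⁶·s⁻¹⁰·A⁻⁴.
Both reduce to kg⁴·m⁶·s⁻¹⁰·A⁻⁴.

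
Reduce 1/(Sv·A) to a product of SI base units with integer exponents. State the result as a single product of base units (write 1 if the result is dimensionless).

m⁻²·s²·A⁻¹

Sv = m²·s⁻².
So Sv⁻¹ = m⁻²·s².
Combining: Sv⁻¹·A⁻¹ = (m⁻²·s²) · A⁻¹ = m⁻²·s²·A⁻¹.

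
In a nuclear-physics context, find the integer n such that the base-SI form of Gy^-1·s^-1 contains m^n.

-2

Gy = J/kg (absorbed dose = energy per mass),
    = m²·s⁻².
So Gy⁻¹ = m⁻²·s².
Combining: Gy⁻¹·s⁻¹ = (m⁻²·s²) · s⁻¹ = m⁻²·s.
The exponent of m is -2.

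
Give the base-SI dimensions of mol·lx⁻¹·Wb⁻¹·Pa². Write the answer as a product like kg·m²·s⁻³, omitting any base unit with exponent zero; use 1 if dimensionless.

kg·m⁻²·s⁻²·A·mol·cd⁻¹

lx = lm/m² (illuminance = luminous flux per area),
    = m⁻²·cd.
So lx⁻¹ = m²·cd⁻¹.
Wb = V·s (flux: a volt is a weber per second),
    = kg·m²·s⁻²·A⁻¹.
So Wb⁻¹ = kg⁻¹·m⁻²·s²·A.
Pa = N/m² (pressure = force per area),
    = kg·m⁻¹·s⁻².
So Pa² = kg²·m⁻²·s⁻⁴.
Combining: mol·lx⁻¹·Wb⁻¹·Pa² = mol · (m²·cd⁻¹) · (kg⁻¹·m⁻²·s²·A) · (kg²·m⁻²·s⁻⁴) = kg·m⁻²·s⁻²·A·mol·cd⁻¹.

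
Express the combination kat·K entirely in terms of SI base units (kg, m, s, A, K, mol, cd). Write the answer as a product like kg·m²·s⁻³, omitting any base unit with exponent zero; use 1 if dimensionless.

kat = mol/s = s⁻¹·mol (catalytic activity).
Combining: kat·K = (s⁻¹·mol) · K = s⁻¹·K·mol.

s⁻¹·K·mol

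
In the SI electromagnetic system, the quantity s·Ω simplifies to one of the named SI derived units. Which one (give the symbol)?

H

Ω = V/A (resistance = voltage per current),
    = kg·m²·s⁻³·A⁻².
Combining: s·Ω = s · (kg·m²·s⁻³·A⁻²) = kg·m²·s⁻²·A⁻².
kg·m²·s⁻²·A⁻² is the base-SI form of the henry.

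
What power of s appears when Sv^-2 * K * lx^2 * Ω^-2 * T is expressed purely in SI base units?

8

Sv = J/kg (equivalent dose = energy per mass),
    = m²·s⁻².
So Sv⁻² = m⁻⁴·s⁴.
lx = lm/m² (illuminance = luminous flux per area),
    = m⁻²·cd.
So lx² = m⁻⁴·cd².
Ω = V/A (resistance = voltage per current),
    = kg·m²·s⁻³·A⁻².
So Ω⁻² = kg⁻²·m⁻⁴·s⁶·A⁴.
T = Wb/m² (flux density = flux per area),
    = kg·s⁻²·A⁻¹.
Combining: Sv⁻²·K·lx²·Ω⁻²·T = (m⁻⁴·s⁴) · K · (m⁻⁴·cd²) · (kg⁻²·m⁻⁴·s⁶·A⁴) · (kg·s⁻²·A⁻¹) = kg⁻¹·m⁻¹²·s⁸·A³·K·cd².
The exponent of s is 8.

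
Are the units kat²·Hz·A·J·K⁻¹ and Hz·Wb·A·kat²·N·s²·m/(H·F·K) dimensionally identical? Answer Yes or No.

No

Left side:
  kat = s⁻¹·mol.
  So kat² = s⁻²·mol².
  Hz = s⁻¹.
  J = kg·m²·s⁻².
  Combining: kat²·Hz·A·J·K⁻¹ = (s⁻²·mol²) · s⁻¹ · A · (kg·m²·s⁻²) · K⁻¹ = kg·m²·s⁻⁵·A·K⁻¹·mol².
Right side:
  Hz = 1/s = s⁻¹ (frequency is cycles per second).
  H = Wb/A (inductance = flux per current),
      = kg·m²·s⁻²·A⁻².
  So H⁻¹ = kg⁻¹·m⁻²·s²·A².
  Wb = V·s (flux: a volt is a weber per second),
      = kg·m²·s⁻²·A⁻¹.
  F = C/V (capacitance = charge per voltage),
      = A·s/(kg·m²·s⁻³·A⁻¹) (substituting C and V),
      = kg⁻¹·m⁻²·s⁴·A².
  So F⁻¹ = kg·m²·s⁻⁴·A⁻².
  kat = mol/s = s⁻¹·mol (catalytic activity).
  So kat² = s⁻²·mol².
  N = kg·m/s² = kg·m·s⁻² (force = mass × acceleration).
  Combining: Hz·H⁻¹·Wb·A·F⁻¹·K⁻¹·kat²·N·s²·m = s⁻¹ · (kg⁻¹·m⁻²·s²·A²) · (kg·m²·s⁻²·A⁻¹) · A · (kg·m²·s⁻⁴·A⁻²) · K⁻¹ · (s⁻²·mol²) · (kg·m·s⁻²) · s² · m = kg²·m⁴·s⁻⁷·K⁻¹·mol².
Left is kg·m²·s⁻⁵·A·K⁻¹·mol²; right is kg²·m⁴·s⁻⁷·K⁻¹·mol² — different.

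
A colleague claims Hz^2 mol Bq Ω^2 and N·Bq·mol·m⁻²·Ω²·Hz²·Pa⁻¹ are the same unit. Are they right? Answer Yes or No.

Left side:
  Hz = s⁻¹.
  So Hz² = s⁻².
  Bq = s⁻¹.
  Ω = kg·m²·s⁻³·A⁻².
  So Ω² = kg²·m⁴·s⁻⁶·A⁻⁴.
  Combining: Hz²·mol·Bq·Ω² = s⁻² · mol · s⁻¹ · (kg²·m⁴·s⁻⁶·A⁻⁴) = kg²·m⁴·s⁻⁹·A⁻⁴·mol.
Right side:
  N = kg·m/s² = kg·m·s⁻² (force = mass × acceleration).
  Bq = 1/s = s⁻¹ (activity is decays per second).
  Ω = V/A (resistance = voltage per current),
      = kg·m²·s⁻³·A⁻².
  So Ω² = kg²·m⁴·s⁻⁶·A⁻⁴.
  Hz = 1/s = s⁻¹ (frequency is cycles per second).
  So Hz² = s⁻².
  Pa = N/m² (pressure = force per area),
      = kg·m⁻¹·s⁻².
  So Pa⁻¹ = kg⁻¹·m·s².
  Combining: N·Bq·mol·m⁻²·Ω²·Hz²·Pa⁻¹ = (kg·m·s⁻²) · s⁻¹ · mol · m⁻² · (kg²·m⁴·s⁻⁶·A⁻⁴) · s⁻² · (kg⁻¹·m·s²) = kg²·m⁴·s⁻⁹·A⁻⁴·mol.
Both reduce to kg²·m⁴·s⁻⁹·A⁻⁴·mol.

Yes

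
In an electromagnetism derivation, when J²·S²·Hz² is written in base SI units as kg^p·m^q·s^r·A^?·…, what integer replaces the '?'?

J = kg·m²·s⁻².
So J² = kg²·m⁴·s⁻⁴.
S = kg⁻¹·m⁻²·s³·A².
So S² = kg⁻²·m⁻⁴·s⁶·A⁴.
Hz = s⁻¹.
So Hz² = s⁻².
Combining: J²·S²·Hz² = (kg²·m⁴·s⁻⁴) · (kg⁻²·m⁻⁴·s⁶·A⁴) · s⁻² = A⁴.
The exponent of A is 4.

4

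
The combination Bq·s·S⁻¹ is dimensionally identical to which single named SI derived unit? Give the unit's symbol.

Bq = 1/s = s⁻¹ (activity is decays per second).
S = 1/Ω (conductance is reciprocal resistance),
    = kg⁻¹·m⁻²·s³·A².
So S⁻¹ = kg·m²·s⁻³·A⁻².
Combining: Bq·s·S⁻¹ = s⁻¹ · s · (kg·m²·s⁻³·A⁻²) = kg·m²·s⁻³·A⁻².
kg·m²·s⁻³·A⁻² is the base-SI form of the ohm.

Ω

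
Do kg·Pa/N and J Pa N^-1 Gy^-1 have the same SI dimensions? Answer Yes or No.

Left side:
  N = kg·m·s⁻².
  So N⁻¹ = kg⁻¹·m⁻¹·s².
  Pa = kg·m⁻¹·s⁻².
  Combining: N⁻¹·kg·Pa = (kg⁻¹·m⁻¹·s²) · kg · (kg·m⁻¹·s⁻²) = kg·m⁻².
Right side:
  J = N·m (work = force × distance),
      = kg·m²·s⁻².
  Pa = N/m² (pressure = force per area),
      = kg·m⁻¹·s⁻².
  N = kg·m/s² = kg·m·s⁻² (force = mass × acceleration).
  So N⁻¹ = kg⁻¹·m⁻¹·s².
  Gy = J/kg (absorbed dose = energy per mass),
      = m²·s⁻².
  So Gy⁻¹ = m⁻²·s².
  Combining: J·Pa·N⁻¹·Gy⁻¹ = (kg·m²·s⁻²) · (kg·m⁻¹·s⁻²) · (kg⁻¹·m⁻¹·s²) · (m⁻²·s²) = kg·m⁻².
Both reduce to kg·m⁻².

Yes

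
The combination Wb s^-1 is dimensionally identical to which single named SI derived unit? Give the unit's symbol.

Wb = V·s (flux: a volt is a weber per second),
    = kg·m²·s⁻²·A⁻¹.
Combining: Wb·s⁻¹ = (kg·m²·s⁻²·A⁻¹) · s⁻¹ = kg·m²·s⁻³·A⁻¹.
kg·m²·s⁻³·A⁻¹ is the base-SI form of the volt.

V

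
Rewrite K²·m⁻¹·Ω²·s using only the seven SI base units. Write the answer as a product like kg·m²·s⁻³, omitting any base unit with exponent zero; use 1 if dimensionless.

Ω = kg·m²·s⁻³·A⁻².
So Ω² = kg²·m⁴·s⁻⁶·A⁻⁴.
Combining: K²·m⁻¹·Ω²·s = K² · m⁻¹ · (kg²·m⁴·s⁻⁶·A⁻⁴) · s = kg²·m³·s⁻⁵·A⁻⁴·K².

kg²·m³·s⁻⁵·A⁻⁴·K²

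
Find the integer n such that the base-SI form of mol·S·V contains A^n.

1

S = 1/Ω (conductance is reciprocal resistance),
    = kg⁻¹·m⁻²·s³·A².
V = W/A (potential = power per current),
    = kg·m²·s⁻³·A⁻¹.
Combining: mol·S·V = mol · (kg⁻¹·m⁻²·s³·A²) · (kg·m²·s⁻³·A⁻¹) = A·mol.
The exponent of A is 1.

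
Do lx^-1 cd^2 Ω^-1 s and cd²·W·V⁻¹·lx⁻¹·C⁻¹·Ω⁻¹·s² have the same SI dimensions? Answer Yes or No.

Left side:
  lx = lm/m² (illuminance = luminous flux per area),
      = m⁻²·cd.
  So lx⁻¹ = m²·cd⁻¹.
  Ω = V/A (resistance = voltage per current),
      = kg·m²·s⁻³·A⁻².
  So Ω⁻¹ = kg⁻¹·m⁻²·s³·A².
  Combining: lx⁻¹·cd²·Ω⁻¹·s = (m²·cd⁻¹) · cd² · (kg⁻¹·m⁻²·s³·A²) · s = kg⁻¹·s⁴·A²·cd.
Right side:
  W = J/s (power = energy per time),
      = kg·m²·s⁻³.
  V = W/A (potential = power per current),
      = kg·m²·s⁻³·A⁻¹.
  So V⁻¹ = kg⁻¹·m⁻²·s³·A.
  lx = lm/m² (illuminance = luminous flux per area),
      = m⁻²·cd.
  So lx⁻¹ = m²·cd⁻¹.
  C = A·s = s·A (charge = current × time).
  So C⁻¹ = s⁻¹·A⁻¹.
  Ω = V/A (resistance = voltage per current),
      = kg·m²·s⁻³·A⁻².
  So Ω⁻¹ = kg⁻¹·m⁻²·s³·A².
  Combining: cd²·W·V⁻¹·lx⁻¹·C⁻¹·Ω⁻¹·s² = cd² · (kg·m²·s⁻³) · (kg⁻¹·m⁻²·s³·A) · (m²·cd⁻¹) · (s⁻¹·A⁻¹) · (kg⁻¹·m⁻²·s³·A²) · s² = kg⁻¹·s⁴·A²·cd.
Both reduce to kg⁻¹·s⁴·A²·cd.

Yes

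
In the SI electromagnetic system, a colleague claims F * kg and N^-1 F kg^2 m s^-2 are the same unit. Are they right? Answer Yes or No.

Left side:
  F = kg⁻¹·m⁻²·s⁴·A².
  Combining: F·kg = (kg⁻¹·m⁻²·s⁴·A²) · kg = m⁻²·s⁴·A².
Right side:
  N = kg·m/s² = kg·m·s⁻² (force = mass × acceleration).
  So N⁻¹ = kg⁻¹·m⁻¹·s².
  F = C/V (capacitance = charge per voltage),
      = A·s/(kg·m²·s⁻³·A⁻¹) (substituting C and V),
      = kg⁻¹·m⁻²·s⁴·A².
  Combining: N⁻¹·F·kg²·m·s⁻² = (kg⁻¹·m⁻¹·s²) · (kg⁻¹·m⁻²·s⁴·A²) · kg² · m · s⁻² = m⁻²·s⁴·A².
Both reduce to m⁻²·s⁴·A².

Yes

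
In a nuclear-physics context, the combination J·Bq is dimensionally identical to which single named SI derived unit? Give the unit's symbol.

W

J = kg·m²·s⁻².
Bq = s⁻¹.
Combining: J·Bq = (kg·m²·s⁻²) · s⁻¹ = kg·m²·s⁻³.
kg·m²·s⁻³ is the base-SI form of the watt.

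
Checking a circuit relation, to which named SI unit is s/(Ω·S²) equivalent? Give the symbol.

Ω = V/A (resistance = voltage per current),
    = kg·m²·s⁻³·A⁻².
So Ω⁻¹ = kg⁻¹·m⁻²·s³·A².
S = 1/Ω (conductance is reciprocal resistance),
    = kg⁻¹·m⁻²·s³·A².
So S⁻² = kg²·m⁴·s⁻⁶·A⁻⁴.
Combining: Ω⁻¹·S⁻²·s = (kg⁻¹·m⁻²·s³·A²) · (kg²·m⁴·s⁻⁶·A⁻⁴) · s = kg·m²·s⁻²·A⁻².
kg·m²·s⁻²·A⁻² is the base-SI form of the henry.

H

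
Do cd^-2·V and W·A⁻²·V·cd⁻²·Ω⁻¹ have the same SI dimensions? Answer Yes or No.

Yes

Left side:
  V = W/A (potential = power per current),
      = kg·m²·s⁻³·A⁻¹.
  Combining: cd⁻²·V = cd⁻² · (kg·m²·s⁻³·A⁻¹) = kg·m²·s⁻³·A⁻¹·cd⁻².
Right side:
  W = J/s (power = energy per time),
      = kg·m²·s⁻³.
  V = W/A (potential = power per current),
      = kg·m²·s⁻³·A⁻¹.
  Ω = V/A (resistance = voltage per current),
      = kg·m²·s⁻³·A⁻².
  So Ω⁻¹ = kg⁻¹·m⁻²·s³·A².
  Combining: W·A⁻²·V·cd⁻²·Ω⁻¹ = (kg·m²·s⁻³) · A⁻² · (kg·m²·s⁻³·A⁻¹) · cd⁻² · (kg⁻¹·m⁻²·s³·A²) = kg·m²·s⁻³·A⁻¹·cd⁻².
Both reduce to kg·m²·s⁻³·A⁻¹·cd⁻².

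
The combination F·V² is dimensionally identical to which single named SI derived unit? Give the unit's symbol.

F = kg⁻¹·m⁻²·s⁴·A².
V = kg·m²·s⁻³·A⁻¹.
So V² = kg²·m⁴·s⁻⁶·A⁻².
Combining: F·V² = (kg⁻¹·m⁻²·s⁴·A²) · (kg²·m⁴·s⁻⁶·A⁻²) = kg·m²·s⁻².
kg·m²·s⁻² is the base-SI form of the joule.

J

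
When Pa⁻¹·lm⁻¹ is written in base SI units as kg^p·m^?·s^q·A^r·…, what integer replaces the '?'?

1

Pa = kg·m⁻¹·s⁻².
So Pa⁻¹ = kg⁻¹·m·s².
lm = cd.
So lm⁻¹ = cd⁻¹.
Combining: Pa⁻¹·lm⁻¹ = (kg⁻¹·m·s²) · cd⁻¹ = kg⁻¹·m·s²·cd⁻¹.
The exponent of m is 1.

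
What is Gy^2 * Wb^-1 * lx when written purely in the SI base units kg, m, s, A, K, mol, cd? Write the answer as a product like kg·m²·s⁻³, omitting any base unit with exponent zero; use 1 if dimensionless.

kg⁻¹·s⁻²·A·cd

Gy = J/kg (absorbed dose = energy per mass),
    = m²·s⁻².
So Gy² = m⁴·s⁻⁴.
Wb = V·s (flux: a volt is a weber per second),
    = kg·m²·s⁻²·A⁻¹.
So Wb⁻¹ = kg⁻¹·m⁻²·s²·A.
lx = lm/m² (illuminance = luminous flux per area),
    = m⁻²·cd.
Combining: Gy²·Wb⁻¹·lx = (m⁴·s⁻⁴) · (kg⁻¹·m⁻²·s²·A) · (m⁻²·cd) = kg⁻¹·s⁻²·A·cd.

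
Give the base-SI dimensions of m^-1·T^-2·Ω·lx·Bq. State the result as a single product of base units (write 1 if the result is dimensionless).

kg⁻¹·m⁻¹·cd

T = kg·s⁻²·A⁻¹.
So T⁻² = kg⁻²·s⁴·A².
Ω = kg·m²·s⁻³·A⁻².
lx = m⁻²·cd.
Bq = s⁻¹.
Combining: m⁻¹·T⁻²·Ω·lx·Bq = m⁻¹ · (kg⁻²·s⁴·A²) · (kg·m²·s⁻³·A⁻²) · (m⁻²·cd) · s⁻¹ = kg⁻¹·m⁻¹·cd.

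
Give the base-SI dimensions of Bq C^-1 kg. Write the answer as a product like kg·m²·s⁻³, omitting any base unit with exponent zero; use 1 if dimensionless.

Bq = s⁻¹.
C = s·A.
So C⁻¹ = s⁻¹·A⁻¹.
Combining: Bq·C⁻¹·kg = s⁻¹ · (s⁻¹·A⁻¹) · kg = kg·s⁻²·A⁻¹.

kg·s⁻²·A⁻¹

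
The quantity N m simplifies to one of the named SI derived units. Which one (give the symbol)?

J

N = kg·m·s⁻².
Combining: N·m = (kg·m·s⁻²) · m = kg·m²·s⁻².
kg·m²·s⁻² is the base-SI form of the joule.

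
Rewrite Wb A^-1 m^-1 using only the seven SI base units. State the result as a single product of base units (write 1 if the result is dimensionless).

Wb = V·s (flux: a volt is a weber per second),
    = kg·m²·s⁻²·A⁻¹.
Combining: Wb·A⁻¹·m⁻¹ = (kg·m²·s⁻²·A⁻¹) · A⁻¹ · m⁻¹ = kg·m·s⁻²·A⁻².

kg·m·s⁻²·A⁻²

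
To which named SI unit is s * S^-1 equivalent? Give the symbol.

H

S = 1/Ω (conductance is reciprocal resistance),
    = kg⁻¹·m⁻²·s³·A².
So S⁻¹ = kg·m²·s⁻³·A⁻².
Combining: s·S⁻¹ = s · (kg·m²·s⁻³·A⁻²) = kg·m²·s⁻²·A⁻².
kg·m²·s⁻²·A⁻² is the base-SI form of the henry.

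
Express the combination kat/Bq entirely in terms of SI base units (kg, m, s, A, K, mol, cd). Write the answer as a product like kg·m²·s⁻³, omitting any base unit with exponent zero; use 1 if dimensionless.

mol

Bq = 1/s = s⁻¹ (activity is decays per second).
So Bq⁻¹ = s.
kat = mol/s = s⁻¹·mol (catalytic activity).
Combining: Bq⁻¹·kat = s · (s⁻¹·mol) = mol.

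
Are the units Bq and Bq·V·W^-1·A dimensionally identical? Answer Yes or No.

Yes

Left side:
  Bq = 1/s = s⁻¹ (activity is decays per second).
Right side:
  Bq = 1/s = s⁻¹ (activity is decays per second).
  V = W/A (potential = power per current),
      = kg·m²·s⁻³·A⁻¹.
  W = J/s (power = energy per time),
      = kg·m²·s⁻³.
  So W⁻¹ = kg⁻¹·m⁻²·s³.
  Combining: Bq·V·W⁻¹·A = s⁻¹ · (kg·m²·s⁻³·A⁻¹) · (kg⁻¹·m⁻²·s³) · A = s⁻¹.
Both reduce to s⁻¹.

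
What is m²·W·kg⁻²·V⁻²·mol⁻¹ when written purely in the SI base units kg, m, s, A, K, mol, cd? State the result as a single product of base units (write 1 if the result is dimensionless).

kg⁻³·s³·A²·mol⁻¹

W = J/s (power = energy per time),
    = kg·m²·s⁻³.
V = W/A (potential = power per current),
    = kg·m²·s⁻³·A⁻¹.
So V⁻² = kg⁻²·m⁻⁴·s⁶·A².
Combining: m²·W·kg⁻²·V⁻²·mol⁻¹ = m² · (kg·m²·s⁻³) · kg⁻² · (kg⁻²·m⁻⁴·s⁶·A²) · mol⁻¹ = kg⁻³·s³·A²·mol⁻¹.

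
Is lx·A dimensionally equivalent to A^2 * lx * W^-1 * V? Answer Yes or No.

Yes

Left side:
  lx = lm/m² (illuminance = luminous flux per area),
      = m⁻²·cd.
  Combining: lx·A = (m⁻²·cd) · A = m⁻²·A·cd.
Right side:
  lx = m⁻²·cd.
  W = kg·m²·s⁻³.
  So W⁻¹ = kg⁻¹·m⁻²·s³.
  V = kg·m²·s⁻³·A⁻¹.
  Combining: A²·lx·W⁻¹·V = A² · (m⁻²·cd) · (kg⁻¹·m⁻²·s³) · (kg·m²·s⁻³·A⁻¹) = m⁻²·A·cd.
Both reduce to m⁻²·A·cd.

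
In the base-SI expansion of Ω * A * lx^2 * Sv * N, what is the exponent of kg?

Ω = V/A (resistance = voltage per current),
    = kg·m²·s⁻³·A⁻².
lx = lm/m² (illuminance = luminous flux per area),
    = m⁻²·cd.
So lx² = m⁻⁴·cd².
Sv = J/kg (equivalent dose = energy per mass),
    = m²·s⁻².
N = kg·m/s² = kg·m·s⁻² (force = mass × acceleration).
Combining: Ω·A·lx²·Sv·N = (kg·m²·s⁻³·A⁻²) · A · (m⁻⁴·cd²) · (m²·s⁻²) · (kg·m·s⁻²) = kg²·m·s⁻⁷·A⁻¹·cd².
The exponent of kg is 2.

2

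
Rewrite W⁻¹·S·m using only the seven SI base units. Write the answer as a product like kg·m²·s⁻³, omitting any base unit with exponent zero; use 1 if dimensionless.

W = J/s (power = energy per time),
    = kg·m²·s⁻³.
So W⁻¹ = kg⁻¹·m⁻²·s³.
S = 1/Ω (conductance is reciprocal resistance),
    = kg⁻¹·m⁻²·s³·A².
Combining: W⁻¹·S·m = (kg⁻¹·m⁻²·s³) · (kg⁻¹·m⁻²·s³·A²) · m = kg⁻²·m⁻³·s⁶·A².

kg⁻²·m⁻³·s⁶·A²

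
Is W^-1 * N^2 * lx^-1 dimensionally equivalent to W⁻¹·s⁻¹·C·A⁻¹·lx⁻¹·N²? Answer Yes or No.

Yes

Left side:
  W = kg·m²·s⁻³.
  So W⁻¹ = kg⁻¹·m⁻²·s³.
  N = kg·m·s⁻².
  So N² = kg²·m²·s⁻⁴.
  lx = m⁻²·cd.
  So lx⁻¹ = m²·cd⁻¹.
  Combining: W⁻¹·N²·lx⁻¹ = (kg⁻¹·m⁻²·s³) · (kg²·m²·s⁻⁴) · (m²·cd⁻¹) = kg·m²·s⁻¹·cd⁻¹.
Right side:
  W = kg·m²·s⁻³.
  So W⁻¹ = kg⁻¹·m⁻²·s³.
  C = s·A.
  lx = m⁻²·cd.
  So lx⁻¹ = m²·cd⁻¹.
  N = kg·m·s⁻².
  So N² = kg²·m²·s⁻⁴.
  Combining: W⁻¹·s⁻¹·C·A⁻¹·lx⁻¹·N² = (kg⁻¹·m⁻²·s³) · s⁻¹ · (s·A) · A⁻¹ · (m²·cd⁻¹) · (kg²·m²·s⁻⁴) = kg·m²·s⁻¹·cd⁻¹.
Both reduce to kg·m²·s⁻¹·cd⁻¹.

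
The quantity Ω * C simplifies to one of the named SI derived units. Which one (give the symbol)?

Ω = V/A (resistance = voltage per current),
    = kg·m²·s⁻³·A⁻².
C = A·s = s·A (charge = current × time).
Combining: Ω·C = (kg·m²·s⁻³·A⁻²) · (s·A) = kg·m²·s⁻²·A⁻¹.
kg·m²·s⁻²·A⁻¹ is the base-SI form of the weber.

Wb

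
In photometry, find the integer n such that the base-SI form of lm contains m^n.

0

lm = cd.
The exponent of m is 0.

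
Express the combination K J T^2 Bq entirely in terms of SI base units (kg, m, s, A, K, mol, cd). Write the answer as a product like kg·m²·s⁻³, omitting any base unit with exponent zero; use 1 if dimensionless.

J = N·m (work = force × distance),
    = kg·m²·s⁻².
T = Wb/m² (flux density = flux per area),
    = kg·s⁻²·A⁻¹.
So T² = kg²·s⁻⁴·A⁻².
Bq = 1/s = s⁻¹ (activity is decays per second).
Combining: K·J·T²·Bq = K · (kg·m²·s⁻²) · (kg²·s⁻⁴·A⁻²) · s⁻¹ = kg³·m²·s⁻⁷·A⁻²·K.

kg³·m²·s⁻⁷·A⁻²·K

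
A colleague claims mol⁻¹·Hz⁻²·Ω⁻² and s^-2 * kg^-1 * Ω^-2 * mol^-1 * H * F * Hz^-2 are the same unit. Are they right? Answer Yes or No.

No

Left side:
  Hz = 1/s = s⁻¹ (frequency is cycles per second).
  So Hz⁻² = s².
  Ω = V/A (resistance = voltage per current),
      = kg·m²·s⁻³·A⁻².
  So Ω⁻² = kg⁻²·m⁻⁴·s⁶·A⁴.
  Combining: mol⁻¹·Hz⁻²·Ω⁻² = mol⁻¹ · s² · (kg⁻²·m⁻⁴·s⁶·A⁴) = kg⁻²·m⁻⁴·s⁸·A⁴·mol⁻¹.
Right side:
  Ω = kg·m²·s⁻³·A⁻².
  So Ω⁻² = kg⁻²·m⁻⁴·s⁶·A⁴.
  H = kg·m²·s⁻²·A⁻².
  F = kg⁻¹·m⁻²·s⁴·A².
  Hz = s⁻¹.
  So Hz⁻² = s².
  Combining: s⁻²·kg⁻¹·Ω⁻²·mol⁻¹·H·F·Hz⁻² = s⁻² · kg⁻¹ · (kg⁻²·m⁻⁴·s⁶·A⁴) · mol⁻¹ · (kg·m²·s⁻²·A⁻²) · (kg⁻¹·m⁻²·s⁴·A²) · s² = kg⁻³·m⁻⁴·s⁸·A⁴·mol⁻¹.
Left is kg⁻²·m⁻⁴·s⁸·A⁴·mol⁻¹; right is kg⁻³·m⁻⁴·s⁸·A⁴·mol⁻¹ — different.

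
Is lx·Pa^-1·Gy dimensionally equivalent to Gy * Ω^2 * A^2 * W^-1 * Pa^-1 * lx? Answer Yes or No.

No

Left side:
  lx = m⁻²·cd.
  Pa = kg·m⁻¹·s⁻².
  So Pa⁻¹ = kg⁻¹·m·s².
  Gy = m²·s⁻².
  Combining: lx·Pa⁻¹·Gy = (m⁻²·cd) · (kg⁻¹·m·s²) · (m²·s⁻²) = kg⁻¹·m·cd.
Right side:
  Gy = J/kg (absorbed dose = energy per mass),
      = m²·s⁻².
  Ω = V/A (resistance = voltage per current),
      = kg·m²·s⁻³·A⁻².
  So Ω² = kg²·m⁴·s⁻⁶·A⁻⁴.
  W = J/s (power = energy per time),
      = kg·m²·s⁻³.
  So W⁻¹ = kg⁻¹·m⁻²·s³.
  Pa = N/m² (pressure = force per area),
      = kg·m⁻¹·s⁻².
  So Pa⁻¹ = kg⁻¹·m·s².
  lx = lm/m² (illuminance = luminous flux per area),
      = m⁻²·cd.
  Combining: Gy·Ω²·A²·W⁻¹·Pa⁻¹·lx = (m²·s⁻²) · (kg²·m⁴·s⁻⁶·A⁻⁴) · A² · (kg⁻¹·m⁻²·s³) · (kg⁻¹·m·s²) · (m⁻²·cd) = m³·s⁻³·A⁻²·cd.
Left is kg⁻¹·m·cd; right is m³·s⁻³·A⁻²·cd — different.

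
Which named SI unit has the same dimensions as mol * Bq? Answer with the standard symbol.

kat

Bq = 1/s = s⁻¹ (activity is decays per second).
Combining: mol·Bq = mol · s⁻¹ = s⁻¹·mol.
s⁻¹·mol is the base-SI form of the katal.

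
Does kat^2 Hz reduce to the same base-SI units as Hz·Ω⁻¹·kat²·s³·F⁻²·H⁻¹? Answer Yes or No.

Left side:
  kat = s⁻¹·mol.
  So kat² = s⁻²·mol².
  Hz = s⁻¹.
  Combining: kat²·Hz = (s⁻²·mol²) · s⁻¹ = s⁻³·mol².
Right side:
  Hz = s⁻¹.
  Ω = kg·m²·s⁻³·A⁻².
  So Ω⁻¹ = kg⁻¹·m⁻²·s³·A².
  kat = s⁻¹·mol.
  So kat² = s⁻²·mol².
  F = kg⁻¹·m⁻²·s⁴·A².
  So F⁻² = kg²·m⁴·s⁻⁸·A⁻⁴.
  H = kg·m²·s⁻²·A⁻².
  So H⁻¹ = kg⁻¹·m⁻²·s²·A².
  Combining: Hz·Ω⁻¹·kat²·s³·F⁻²·H⁻¹ = s⁻¹ · (kg⁻¹·m⁻²·s³·A²) · (s⁻²·mol²) · s³ · (kg²·m⁴·s⁻⁸·A⁻⁴) · (kg⁻¹·m⁻²·s²·A²) = s⁻³·mol².
Both reduce to s⁻³·mol².

Yes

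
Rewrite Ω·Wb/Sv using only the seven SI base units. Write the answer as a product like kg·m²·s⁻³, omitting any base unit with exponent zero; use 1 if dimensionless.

kg²·m²·s⁻³·A⁻³

Sv = m²·s⁻².
So Sv⁻¹ = m⁻²·s².
Ω = kg·m²·s⁻³·A⁻².
Wb = kg·m²·s⁻²·A⁻¹.
Combining: Sv⁻¹·Ω·Wb = (m⁻²·s²) · (kg·m²·s⁻³·A⁻²) · (kg·m²·s⁻²·A⁻¹) = kg²·m²·s⁻³·A⁻³.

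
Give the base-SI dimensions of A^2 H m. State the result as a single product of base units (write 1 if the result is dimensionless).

H = Wb/A (inductance = flux per current),
    = kg·m²·s⁻²·A⁻².
Combining: A²·H·m = A² · (kg·m²·s⁻²·A⁻²) · m = kg·m³·s⁻².

kg·m³·s⁻²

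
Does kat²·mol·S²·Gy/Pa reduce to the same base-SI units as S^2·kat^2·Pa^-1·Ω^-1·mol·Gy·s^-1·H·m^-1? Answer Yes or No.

Left side:
  kat = s⁻¹·mol.
  So kat² = s⁻²·mol².
  S = kg⁻¹·m⁻²·s³·A².
  So S² = kg⁻²·m⁻⁴·s⁶·A⁴.
  Pa = kg·m⁻¹·s⁻².
  So Pa⁻¹ = kg⁻¹·m·s².
  Gy = m²·s⁻².
  Combining: kat²·mol·S²·Pa⁻¹·Gy = (s⁻²·mol²) · mol · (kg⁻²·m⁻⁴·s⁶·A⁴) · (kg⁻¹·m·s²) · (m²·s⁻²) = kg⁻³·m⁻¹·s⁴·A⁴·mol³.
Right side:
  S = kg⁻¹·m⁻²·s³·A².
  So S² = kg⁻²·m⁻⁴·s⁶·A⁴.
  kat = s⁻¹·mol.
  So kat² = s⁻²·mol².
  Pa = kg·m⁻¹·s⁻².
  So Pa⁻¹ = kg⁻¹·m·s².
  Ω = kg·m²·s⁻³·A⁻².
  So Ω⁻¹ = kg⁻¹·m⁻²·s³·A².
  Gy = m²·s⁻².
  H = kg·m²·s⁻²·A⁻².
  Combining: S²·kat²·Pa⁻¹·Ω⁻¹·mol·Gy·s⁻¹·H·m⁻¹ = (kg⁻²·m⁻⁴·s⁶·A⁴) · (s⁻²·mol²) · (kg⁻¹·m·s²) · (kg⁻¹·m⁻²·s³·A²) · mol · (m²·s⁻²) · s⁻¹ · (kg·m²·s⁻²·A⁻²) · m⁻¹ = kg⁻³·m⁻²·s⁴·A⁴·mol³.
Left is kg⁻³·m⁻¹·s⁴·A⁴·mol³; right is kg⁻³·m⁻²·s⁴·A⁴·mol³ — different.

No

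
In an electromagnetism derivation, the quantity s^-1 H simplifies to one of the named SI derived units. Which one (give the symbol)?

Ω

H = kg·m²·s⁻²·A⁻².
Combining: s⁻¹·H = s⁻¹ · (kg·m²·s⁻²·A⁻²) = kg·m²·s⁻³·A⁻².
kg·m²·s⁻³·A⁻² is the base-SI form of the ohm.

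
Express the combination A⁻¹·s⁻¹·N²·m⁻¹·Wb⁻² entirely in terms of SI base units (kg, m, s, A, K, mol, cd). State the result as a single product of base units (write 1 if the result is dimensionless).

m⁻³·s⁻¹·A

N = kg·m/s² = kg·m·s⁻² (force = mass × acceleration).
So N² = kg²·m²·s⁻⁴.
Wb = V·s (flux: a volt is a weber per second),
    = kg·m²·s⁻²·A⁻¹.
So Wb⁻² = kg⁻²·m⁻⁴·s⁴·A².
Combining: A⁻¹·s⁻¹·N²·m⁻¹·Wb⁻² = A⁻¹ · s⁻¹ · (kg²·m²·s⁻⁴) · m⁻¹ · (kg⁻²·m⁻⁴·s⁴·A²) = m⁻³·s⁻¹·A.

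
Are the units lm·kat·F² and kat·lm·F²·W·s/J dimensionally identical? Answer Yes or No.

Yes

Left side:
  lm = cd·sr = cd (luminous flux; sr is dimensionless).
  kat = mol/s = s⁻¹·mol (catalytic activity).
  F = C/V (capacitance = charge per voltage),
      = A·s/(kg·m²·s⁻³·A⁻¹) (substituting C and V),
      = kg⁻¹·m⁻²·s⁴·A².
  So F² = kg⁻²·m⁻⁴·s⁸·A⁴.
  Combining: lm·kat·F² = cd · (s⁻¹·mol) · (kg⁻²·m⁻⁴·s⁸·A⁴) = kg⁻²·m⁻⁴·s⁷·A⁴·mol·cd.
Right side:
  kat = mol/s = s⁻¹·mol (catalytic activity).
  J = N·m (work = force × distance),
      = kg·m²·s⁻².
  So J⁻¹ = kg⁻¹·m⁻²·s².
  lm = cd·sr = cd (luminous flux; sr is dimensionless).
  F = C/V (capacitance = charge per voltage),
      = A·s/(kg·m²·s⁻³·A⁻¹) (substituting C and V),
      = kg⁻¹·m⁻²·s⁴·A².
  So F² = kg⁻²·m⁻⁴·s⁸·A⁴.
  W = J/s (power = energy per time),
      = kg·m²·s⁻³.
  Combining: kat·J⁻¹·lm·F²·W·s = (s⁻¹·mol) · (kg⁻¹·m⁻²·s²) · cd · (kg⁻²·m⁻⁴·s⁸·A⁴) · (kg·m²·s⁻³) · s = kg⁻²·m⁻⁴·s⁷·A⁴·mol·cd.
Both reduce to kg⁻²·m⁻⁴·s⁷·A⁴·mol·cd.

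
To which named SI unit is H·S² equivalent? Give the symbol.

F

H = kg·m²·s⁻²·A⁻².
S = kg⁻¹·m⁻²·s³·A².
So S² = kg⁻²·m⁻⁴·s⁶·A⁴.
Combining: H·S² = (kg·m²·s⁻²·A⁻²) · (kg⁻²·m⁻⁴·s⁶·A⁴) = kg⁻¹·m⁻²·s⁴·A².
kg⁻¹·m⁻²·s⁴·A² is the base-SI form of the farad.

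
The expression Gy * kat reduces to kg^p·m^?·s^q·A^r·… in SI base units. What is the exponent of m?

Gy = J/kg (absorbed dose = energy per mass),
    = m²·s⁻².
kat = mol/s = s⁻¹·mol (catalytic activity).
Combining: Gy·kat = (m²·s⁻²) · (s⁻¹·mol) = m²·s⁻³·mol.
The exponent of m is 2.

2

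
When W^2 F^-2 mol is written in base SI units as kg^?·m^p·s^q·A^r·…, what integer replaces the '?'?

4

W = kg·m²·s⁻³.
So W² = kg²·m⁴·s⁻⁶.
F = kg⁻¹·m⁻²·s⁴·A².
So F⁻² = kg²·m⁴·s⁻⁸·A⁻⁴.
Combining: W²·F⁻²·mol = (kg²·m⁴·s⁻⁶) · (kg²·m⁴·s⁻⁸·A⁻⁴) · mol = kg⁴·m⁸·s⁻¹⁴·A⁻⁴·mol.
The exponent of kg is 4.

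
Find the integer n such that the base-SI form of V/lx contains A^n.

V = kg·m²·s⁻³·A⁻¹.
lx = m⁻²·cd.
So lx⁻¹ = m²·cd⁻¹.
Combining: V·lx⁻¹ = (kg·m²·s⁻³·A⁻¹) · (m²·cd⁻¹) = kg·m⁴·s⁻³·A⁻¹·cd⁻¹.
The exponent of A is -1.

-1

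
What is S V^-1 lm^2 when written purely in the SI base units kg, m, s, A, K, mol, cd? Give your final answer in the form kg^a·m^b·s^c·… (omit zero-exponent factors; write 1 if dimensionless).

S = 1/Ω (conductance is reciprocal resistance),
    = kg⁻¹·m⁻²·s³·A².
V = W/A (potential = power per current),
    = kg·m²·s⁻³·A⁻¹.
So V⁻¹ = kg⁻¹·m⁻²·s³·A.
lm = cd·sr = cd (luminous flux; sr is dimensionless).
So lm² = cd².
Combining: S·V⁻¹·lm² = (kg⁻¹·m⁻²·s³·A²) · (kg⁻¹·m⁻²·s³·A) · cd² = kg⁻²·m⁻⁴·s⁶·A³·cd².

kg⁻²·m⁻⁴·s⁶·A³·cd²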